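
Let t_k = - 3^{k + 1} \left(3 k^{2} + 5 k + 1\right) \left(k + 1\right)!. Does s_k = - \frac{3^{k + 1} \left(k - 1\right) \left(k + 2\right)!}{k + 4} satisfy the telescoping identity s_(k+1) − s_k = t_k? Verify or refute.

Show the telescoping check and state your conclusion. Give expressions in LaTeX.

Invalid: residual \frac{6 \cdot 3^{k} \left(3 k^{3} + 17 k^{2} + 20 k + 5\right) \left(k + 1\right)!}{\left(k + 4\right) \left(k + 5\right)} ≠ 0.

s_(k+1) = -3**(k + 2)*k*factorial(k + 3)/(k + 5)
s_(k+1) − s_k = -3**(k + 1)*(3*k**3 + 20*k**2 + 32*k + 5)*factorial(k + 2)/((k + 4)*(k + 5))
(s_(k+1) − s_k) − t_k = 6*3**k*(3*k**3 + 17*k**2 + 20*k + 5)*factorial(k + 1)/((k + 4)*(k + 5))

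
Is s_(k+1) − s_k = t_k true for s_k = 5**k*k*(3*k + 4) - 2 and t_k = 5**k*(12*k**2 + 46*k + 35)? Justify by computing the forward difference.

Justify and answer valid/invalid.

s_(k+1) = 5**(k + 1)*(k + 1)*(3*k + 7) - 2
s_(k+1) − s_k = 5**k*(12*k**2 + 46*k + 35)
(s_(k+1) − s_k) − t_k = 0

Valid: the claim telescopes to t_k.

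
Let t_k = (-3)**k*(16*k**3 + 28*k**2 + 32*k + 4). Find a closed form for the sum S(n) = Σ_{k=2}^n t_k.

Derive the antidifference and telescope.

S(n) = 12*(-3)**n*n**3 + 30*(-3)**n*n**2 + 30*(-3)**n*n + 6*(-3)**n + 234

Ratio r(k) = 3*(-4*k**3 - 19*k**2 - 34*k - 20)/(4*k**3 + 7*k**2 + 8*k + 1).
Factor: A=-3; B=1; C=k**3 + 7*k**2/4 + 2*k + 1/4.
Need (-3)·f(k+1) − (1)·f(k) = k**3 + 7*k**2/4 + 2*k + 1/4.
Bound: deg f ≤ 3.
Solving with deg f ≤ 3: f(k) = -(2*k**3 - k**2 + k - 1)/8.
Get s_k = R·t_k = 2*(-3)**k*(-2*k**3 + k**2 - k + 1) with R(k) = B(k−1)f(k)/C(k) = -(2*k**3 - k**2 + k - 1)/(2*(4*k**3 + 7*k**2 + 8*k + 1)).
s_(k+1) − s_k = (-3)**k*(16*k**3 + 28*k**2 + 32*k + 4) = t_k.
Telescope: S(n) = s_(n+1) − s_(2) = 6*(-3)**n*(2*n**3 + 5*n**2 + 5*n + 1) − (-234) = 12*(-3)**n*n**3 + 30*(-3)**n*n**2 + 30*(-3)**n*n + 6*(-3)**n + 234.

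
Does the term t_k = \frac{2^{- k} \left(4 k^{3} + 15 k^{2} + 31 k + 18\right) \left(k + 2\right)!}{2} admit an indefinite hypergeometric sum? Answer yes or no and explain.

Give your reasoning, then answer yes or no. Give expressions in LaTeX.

Yes. s_k = 2^{- k} \left(4 k^{2} + 3 k - 3\right) \left(k + 2\right)!.

r(k) = (4*k**4 + 39*k**3 + 154*k**2 + 287*k + 204)/(2*(4*k**3 + 15*k**2 + 31*k + 18)) after simplifying.
Gosper form: A/B · C(k+1)/C(k) with A=k/2 + 3/2, B=1, C=k**3 + 15*k**2/4 + 31*k/4 + 9/2.
Need (k/2 + 3/2)·f(k+1) − (1)·f(k) = k**3 + 15*k**2/4 + 31*k/4 + 9/2.
From deg A=1, deg B=0, deg C=3: d=2.
Solving with deg f ≤ 2: f(k) = (4*k**2 + 3*k - 3)/2.
Get s_k = R·t_k = (4*k**2 + 3*k - 3)*factorial(k + 2)/2**k with R(k) = B(k−1)f(k)/C(k) = 2*(4*k**2 + 3*k - 3)/(4*k**3 + 15*k**2 + 31*k + 18).
Δs = (4*k**3 + 15*k**2 + 31*k + 18)*factorial(k + 2)/(2*2**k), as required.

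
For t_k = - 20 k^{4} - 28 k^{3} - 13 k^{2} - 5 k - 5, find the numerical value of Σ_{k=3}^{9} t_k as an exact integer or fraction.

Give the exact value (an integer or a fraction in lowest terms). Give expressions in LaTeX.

Σ = -366653

r(k) = (20*k**4 + 108*k**3 + 217*k**2 + 195*k + 71)/(20*k**4 + 28*k**3 + 13*k**2 + 5*k + 5) after simplifying.
A = 1, B = 1, C = k**4 + 7*k**3/5 + 13*k**2/20 + k/4 + 1/4.
Key eq: (1)·f(k+1) = (1)·f(k) + (k**4 + 7*k**3/5 + 13*k**2/20 + k/4 + 1/4).
deg f ≤ 5 (via 0,0,4).
Solve for f: f(k) = k*(4*k**4 - 3*k**3 - 3*k**2 + 3*k + 4)/20 (degree 5 ≤ 5).
R(k) = B(k−1)·f(k)/C(k) = k*(4*k**4 - 3*k**3 - 3*k**2 + 3*k + 4)/(20*k**4 + 28*k**3 + 13*k**2 + 5*k + 5); s_k = R·t_k = k*(-4*k**4 + 3*k**3 + 3*k**2 - 3*k - 4).
Δs = -20*k**4 - 28*k**3 - 13*k**2 - 5*k - 5, as required.
Evaluate s at k=10 and k=3: -367340 and -687; difference -366653.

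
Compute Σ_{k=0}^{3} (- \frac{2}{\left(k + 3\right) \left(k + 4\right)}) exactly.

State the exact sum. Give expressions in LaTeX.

Σ = -8/21

The ratio is (k + 3)/(k + 5).
Take A(k)=k + 3, B(k)=k + 5, C(k)=1.
Solve (k + 3)·f(k+1) − (k + 4)·f(k) = 1.
d = 1 from the (1,1,0) case.
Solve for f: f(k) = k/3 (degree 1 ≤ 1).
Then R = B(k−1)f/C = k*(k + 4)/3, so s_k = R(k)·t_k = -2*k/(3*k + 9).
Check: Δs_k = -2/(k**2 + 7*k + 12). ✓
Evaluate s at k=4 and k=0: -8/21 and 0; difference -8/21.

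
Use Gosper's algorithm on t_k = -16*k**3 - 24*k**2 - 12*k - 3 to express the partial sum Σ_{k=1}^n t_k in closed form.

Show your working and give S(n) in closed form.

Ratio r(k) = (16*k**3 + 72*k**2 + 108*k + 55)/(16*k**3 + 24*k**2 + 12*k + 3).
A = 1, B = 1, C = k**3 + 3*k**2/2 + 3*k/4 + 3/16.
Set up (1)·f(k+1) − (1)·f(k) − (k**3 + 3*k**2/2 + 3*k/4 + 3/16) = 0.
deg f ≤ 4 (via 0,0,3).
A polynomial solution: f(k) = k*(4*k**3 - 2*k + 1)/16.
Then R = B(k−1)f/C = k*(4*k**3 - 2*k + 1)/(16*k**3 + 24*k**2 + 12*k + 3), so s_k = R(k)·t_k = k*(-4*k**3 + 2*k - 1).
s_(k+1) − s_k = -16*k**3 - 24*k**2 - 12*k - 3 = t_k.
Σ_(k=1)^n t_k = s_(n+1) − s_(1) = (-4*n**4 - 16*n**3 - 22*n**2 - 13*n - 3) − (-3), i.e. n*(-4*n**3 - 16*n**2 - 22*n - 13).

S(n) = n*(-4*n**3 - 16*n**2 - 22*n - 13)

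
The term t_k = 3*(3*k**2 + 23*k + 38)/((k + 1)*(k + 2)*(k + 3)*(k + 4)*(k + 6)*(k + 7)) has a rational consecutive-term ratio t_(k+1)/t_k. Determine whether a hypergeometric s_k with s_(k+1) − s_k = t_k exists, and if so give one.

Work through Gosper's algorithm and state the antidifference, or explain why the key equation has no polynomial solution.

s_k = k*(k**2 + 10*k + 27)/(6*(k**3 + 10*k**2 + 27*k + 18))

Compute t_(k+1)/t_k: get (k + 1)*(k + 6)*(23*k + 3*(k + 1)**2 + 61)/((k + 5)*(k + 8)*(3*k**2 + 23*k + 38)).
Take A(k)=k + 1, B(k)=k + 8, C(k)=k**3 + 38*k**2/3 + 51*k + 190/3.
Solve (k + 1)·f(k+1) − (k + 7)·f(k) = k**3 + 38*k**2/3 + 51*k + 190/3.
From deg A=1, deg B=1, deg C=3: d=6.
A polynomial solution: f(k) = k*(k + 2)*(k + 4)*(k + 5)*(k**2 + 10*k + 27)/54.
Certificate R = B(k−1)f/C = k*(k + 2)*(k + 4)*(k + 7)*(k**2 + 10*k + 27)/(18*(3*k**2 + 23*k + 38)) gives s_k = k*(k**2 + 10*k + 27)/(6*(k**3 + 10*k**2 + 27*k + 18)).
s_(k+1) − s_k = 3*(3*k**2 + 23*k + 38)/(k**6 + 23*k**5 + 207*k**4 + 925*k**3 + 2144*k**2 + 2412*k + 1008) = t_k.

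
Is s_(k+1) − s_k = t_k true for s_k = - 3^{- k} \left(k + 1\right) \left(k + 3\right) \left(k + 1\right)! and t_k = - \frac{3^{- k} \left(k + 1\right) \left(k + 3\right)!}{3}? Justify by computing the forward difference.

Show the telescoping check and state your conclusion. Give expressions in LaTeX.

Invalid: residual \frac{3^{- k} \left(k^{2} + 3 k - 1\right) \left(k + 1\right)!}{3} ≠ 0.

s_(k+1) = -(k + 2)*(k + 4)*factorial(k + 2)/(3*3**k)
s_(k+1) − s_k = -(k**3 + 5*k**2 + 8*k + 7)*factorial(k + 1)/(3*3**k)
(s_(k+1) − s_k) − t_k = (k**2 + 3*k - 1)*factorial(k + 1)/(3*3**k)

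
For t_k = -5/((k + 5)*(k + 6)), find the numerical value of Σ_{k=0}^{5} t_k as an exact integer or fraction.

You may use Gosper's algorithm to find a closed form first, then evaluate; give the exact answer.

r(k) = (k + 5)/(k + 7) after simplifying.
So A=k + 5 and B=k + 7, with C=1.
Set up (k + 5)·f(k+1) − (k + 6)·f(k) − (1) = 0.
Degrees (1,1,0) ⇒ d ≤ 1.
Solving with deg f ≤ 1: f(k) = k/5.
R(k) = B(k−1)·f(k)/C(k) = k*(k + 6)/5; s_k = R·t_k = -k/(k + 5).
Check: Δs_k = -5/(k**2 + 11*k + 30). ✓
Telescoping: Σ = s_(6) − s_(0) = -6/11 − (0) = -6/11.

Σ = -6/11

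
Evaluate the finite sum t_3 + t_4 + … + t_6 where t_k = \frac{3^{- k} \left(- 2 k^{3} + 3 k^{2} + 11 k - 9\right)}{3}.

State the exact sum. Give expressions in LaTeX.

Σ = -380/729

Step 1: r(k) = (2*k**3 + 3*k**2 - 11*k - 3)/(3*(2*k**3 - 3*k**2 - 11*k + 9)).
Factor: A=1/3; B=1; C=k**3 - 3*k**2/2 - 11*k/2 + 9/2.
f must satisfy (1/3)·f(k+1) − (1)·f(k) = k**3 - 3*k**2/2 - 11*k/2 + 9/2.
Bound: deg f ≤ 3.
Solving with deg f ≤ 3: f(k) = -3*(k - 1)*(k**2 + k - 3)/2.
Get s_k = R·t_k = (k**3 - 4*k + 3)/3**k with R(k) = B(k−1)f(k)/C(k) = -3*(k - 1)*(k**2 + k - 3)/(2*k**3 - 3*k**2 - 11*k + 9).
Check: Δs_k = (-3*k**3 + 8*k + (k + 1)**3 - 10)/(3*3**k). ✓
Sum = s_(7) − s_(3); s_(7) = 106/729, s_(3) = 2/3 ⇒ -380/729.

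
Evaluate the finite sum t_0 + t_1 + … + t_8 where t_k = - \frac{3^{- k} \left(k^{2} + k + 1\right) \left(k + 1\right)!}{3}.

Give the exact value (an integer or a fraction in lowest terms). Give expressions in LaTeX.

The ratio is (k + 2)*(k + (k + 1)**2 + 2)/(3*(k**2 + k + 1)).
Take A(k)=k/3 + 2/3, B(k)=1, C(k)=k**2 + k + 1.
f must satisfy (k/3 + 2/3)·f(k+1) − (1)·f(k) = k**2 + k + 1.
deg f ≤ 1 (via 1,0,2).
Solving with deg f ≤ 1: f(k) = 3*(k + 1).
R(k) = B(k−1)·f(k)/C(k) = 3*(k + 1)/(k**2 + k + 1); s_k = R·t_k = -(k + 1)*factorial(k + 1)/3**k.
Verify: -(k**2 + k + 1)*factorial(k + 1)/(3*3**k) matches t_k.
Evaluate s at k=9 and k=0: -448000/243 and -1; difference -447757/243.

Σ = -447757/243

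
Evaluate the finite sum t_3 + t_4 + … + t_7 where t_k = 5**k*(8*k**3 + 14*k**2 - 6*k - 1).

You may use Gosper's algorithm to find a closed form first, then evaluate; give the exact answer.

Ratio r(k) = 5*(8*k**3 + 38*k**2 + 46*k + 15)/(8*k**3 + 14*k**2 - 6*k - 1).
Take A(k)=5, B(k)=1, C(k)=k**3 + 7*k**2/4 - 3*k/4 - 1/8.
Solve (5)·f(k+1) − (1)·f(k) = k**3 + 7*k**2/4 - 3*k/4 - 1/8.
From deg A=0, deg B=0, deg C=3: d=3.
Solving with deg f ≤ 3: f(k) = (k - 1)*(2*k**2 - 2*k - 1)/8.
Get s_k = R·t_k = 5**k*(2*k**3 - 4*k**2 + k + 1) with R(k) = B(k−1)f(k)/C(k) = (k - 1)*(2*k**2 - 2*k - 1)/(8*k**3 + 14*k**2 - 6*k - 1).
s_(k+1) − s_k = 5**k*(8*k**3 + 14*k**2 - 6*k - 1) = t_k.
Σ_(k=3)^(7) t_k = s_(8) − s_(3) = 303515625 − (2750) = 303512875.

Σ = 303512875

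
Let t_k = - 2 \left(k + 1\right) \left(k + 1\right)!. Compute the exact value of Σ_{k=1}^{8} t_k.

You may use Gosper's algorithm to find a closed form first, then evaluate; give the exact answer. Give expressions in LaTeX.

Σ = -7257596

Ratio r(k) = (k + 2)**2/(k + 1).
Gosper form: A/B · C(k+1)/C(k) with A=k + 2, B=1, C=k + 1.
Solve (k + 2)·f(k+1) − (1)·f(k) = k + 1.
deg f ≤ 0 (via 1,0,1).
Solving with deg f ≤ 0: f(k) = 1.
So s_k = (B(k−1)f/C)·t_k = (1/(k + 1))·t_k = -2*factorial(k + 1).
Check: Δs_k = -2*(k + 1)*factorial(k + 1). ✓
Sum = s_(9) − s_(1); s_(9) = -7257600, s_(1) = -4 ⇒ -7257596.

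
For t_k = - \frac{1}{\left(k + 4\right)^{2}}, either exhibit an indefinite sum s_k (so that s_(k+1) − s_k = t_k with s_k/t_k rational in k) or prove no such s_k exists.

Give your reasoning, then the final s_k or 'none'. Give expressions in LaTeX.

none (Gosper's algorithm certifies no s_k)

Compute t_(k+1)/t_k: get (k + 4)**2/(k + 5)**2.
Gosper form: A/B · C(k+1)/C(k) with A=k**2 + 8*k + 16, B=k**2 + 10*k + 25, C=1.
f must satisfy (k**2 + 8*k + 16)·f(k+1) − (k**2 + 8*k + 16)·f(k) = 1.
From deg A=2, deg B=2, deg C=0: d=0.
Put f(k) = c0: A·f(k+1) − B(k−1)·f(k) − C = -1; need -1 = 0 — inconsistent ⇒ no f, not summable.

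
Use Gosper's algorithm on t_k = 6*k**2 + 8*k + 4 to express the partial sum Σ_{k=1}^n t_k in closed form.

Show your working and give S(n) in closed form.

t_(k+1)/t_k = (3*k**2 + 10*k + 9)/(3*k**2 + 4*k + 2).
So A=1 and B=1, with C=k**2 + 4*k/3 + 2/3.
Key eq: (1)·f(k+1) = (1)·f(k) + (k**2 + 4*k/3 + 2/3).
deg f ≤ 3 (via 0,0,2).
Solving with deg f ≤ 3: f(k) = k*(2*k**2 + k + 1)/6.
Certificate R = B(k−1)f/C = k*(2*k**2 + k + 1)/(2*(3*k**2 + 4*k + 2)) gives s_k = k*(2*k**2 + k + 1).
Verify: 6*k**2 + 8*k + 4 matches t_k.
s_(n+1) = 2*n**3 + 7*n**2 + 9*n + 4 and s_(1) = 4, so S(n) = n*(2*n**2 + 7*n + 9).

S(n) = n*(2*n**2 + 7*n + 9)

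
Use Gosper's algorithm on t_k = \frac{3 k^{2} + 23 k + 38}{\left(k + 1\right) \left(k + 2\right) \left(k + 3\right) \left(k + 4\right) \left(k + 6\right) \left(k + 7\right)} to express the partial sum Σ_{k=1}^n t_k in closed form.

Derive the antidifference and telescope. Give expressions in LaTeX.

S(n) = \frac{n \left(n^{2} + 13 n + 50\right)}{56 \left(n^{3} + 13 n^{2} + 50 n + 56\right)}

Compute t_(k+1)/t_k: get (k + 1)*(k + 6)*(23*k + 3*(k + 1)**2 + 61)/((k + 5)*(k + 8)*(3*k**2 + 23*k + 38)).
So A=k + 1 and B=k + 8, with C=k**3 + 38*k**2/3 + 51*k + 190/3.
Key eq: (k + 1)·f(k+1) = (k + 7)·f(k) + (k**3 + 38*k**2/3 + 51*k + 190/3).
d = 6 from the (1,1,3) case.
Solving with deg f ≤ 6: f(k) = k*(k + 2)*(k + 4)*(k + 5)*(k**2 + 10*k + 27)/54.
So s_k = (B(k−1)f/C)·t_k = (k*(k + 2)*(k + 4)*(k + 7)*(k**2 + 10*k + 27)/(18*(3*k**2 + 23*k + 38)))·t_k = k*(k**2 + 10*k + 27)/(18*(k**3 + 10*k**2 + 27*k + 18)).
Verify: (3*k**2 + 23*k + 38)/(k**6 + 23*k**5 + 207*k**4 + 925*k**3 + 2144*k**2 + 2412*k + 1008) matches t_k.
Telescope: S(n) = s_(n+1) − s_(1) = (n**3 + 13*n**2 + 50*n + 38)/(18*(n**3 + 13*n**2 + 50*n + 56)) − (19/504) = n*(n**2 + 13*n + 50)/(56*(n**3 + 13*n**2 + 50*n + 56)).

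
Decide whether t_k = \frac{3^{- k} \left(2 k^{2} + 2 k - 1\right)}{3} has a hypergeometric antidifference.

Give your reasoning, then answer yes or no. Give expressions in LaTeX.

Yes. s_k = 3^{- k} \left(- k^{2} - 2 k - 1\right).

Ratio r(k) = (2*k**2 + 6*k + 3)/(3*(2*k**2 + 2*k - 1)).
Take A(k)=1/3, B(k)=1, C(k)=k**2 + k - 1/2.
Key eq: (1/3)·f(k+1) = (1)·f(k) + (k**2 + k - 1/2).
Degrees (0,0,2) ⇒ d ≤ 2.
A polynomial solution: f(k) = -3*(k + 1)**2/2.
Get s_k = R·t_k = (-k**2 - 2*k - 1)/3**k with R(k) = B(k−1)f(k)/C(k) = -3*(k + 1)**2/(2*k**2 + 2*k - 1).
Verify: (2*k**2 + 2*k - 1)/(3*3**k) matches t_k.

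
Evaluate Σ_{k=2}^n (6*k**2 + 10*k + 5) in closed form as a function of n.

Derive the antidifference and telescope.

S(n) = 2*n**3 + 8*n**2 + 11*n - 21

Ratio r(k) = (6*k**2 + 22*k + 21)/(6*k**2 + 10*k + 5).
A = 1, B = 1, C = k**2 + 5*k/3 + 5/6.
Key eq: (1)·f(k+1) = (1)·f(k) + (k**2 + 5*k/3 + 5/6).
From deg A=0, deg B=0, deg C=2: d=3.
Coefficient equations give f(k) = k*(2*k**2 + 2*k + 1)/6.
Get s_k = R·t_k = k*(2*k**2 + 2*k + 1) with R(k) = B(k−1)f(k)/C(k) = k*(2*k**2 + 2*k + 1)/(6*k**2 + 10*k + 5).
Verify: 6*k**2 + 10*k + 5 matches t_k.
Telescope: S(n) = s_(n+1) − s_(2) = 2*n**3 + 8*n**2 + 11*n + 5 − (26) = 2*n**3 + 8*n**2 + 11*n - 21.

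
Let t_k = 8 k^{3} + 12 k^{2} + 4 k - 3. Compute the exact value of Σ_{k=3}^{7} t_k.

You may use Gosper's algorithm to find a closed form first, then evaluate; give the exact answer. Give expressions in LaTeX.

The ratio is (8*k**3 + 36*k**2 + 52*k + 21)/(8*k**3 + 12*k**2 + 4*k - 3).
So A=1 and B=1, with C=k**3 + 3*k**2/2 + k/2 - 3/8.
Need (1)·f(k+1) − (1)·f(k) = k**3 + 3*k**2/2 + k/2 - 3/8.
From deg A=0, deg B=0, deg C=3: d=4.
Solving with deg f ≤ 4: f(k) = k*(2*k**3 - 2*k - 3)/8.
R(k) = B(k−1)·f(k)/C(k) = k*(2*k**3 - 2*k - 3)/(8*k**3 + 12*k**2 + 4*k - 3); s_k = R·t_k = k*(2*k**3 - 2*k - 3).
Δs = 8*k**3 + 12*k**2 + 4*k - 3, as required.
Telescoping: Σ = s_(8) − s_(3) = 8040 − (135) = 7905.

Σ = 7905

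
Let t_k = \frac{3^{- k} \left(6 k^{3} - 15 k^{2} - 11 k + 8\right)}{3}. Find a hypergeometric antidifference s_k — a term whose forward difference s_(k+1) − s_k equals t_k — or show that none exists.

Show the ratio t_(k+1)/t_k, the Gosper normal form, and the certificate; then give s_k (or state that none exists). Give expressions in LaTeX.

r(k) = (6*k**3 + 3*k**2 - 23*k - 12)/(3*(6*k**3 - 15*k**2 - 11*k + 8)) after simplifying.
Take A(k)=1/3, B(k)=1, C(k)=k**3 - 5*k**2/2 - 11*k/6 + 4/3.
Key eq: (1/3)·f(k+1) = (1)·f(k) + (k**3 - 5*k**2/2 - 11*k/6 + 4/3).
deg f ≤ 3 (via 0,0,3).
Solve for f: f(k) = -(k + 1)*(3*k**2 - 6*k + 2)/2 (degree 3 ≤ 3).
Certificate R = B(k−1)f/C = -3*(k + 1)*(3*k**2 - 6*k + 2)/(6*k**3 - 15*k**2 - 11*k + 8) gives s_k = (-3*k**3 + 3*k**2 + 4*k - 2)/3**k.
Δs = (6*k**3 - 15*k**2 - 11*k + 8)/(3*3**k), as required.

s_k = 3^{- k} \left(- 3 k^{3} + 3 k^{2} + 4 k - 2\right)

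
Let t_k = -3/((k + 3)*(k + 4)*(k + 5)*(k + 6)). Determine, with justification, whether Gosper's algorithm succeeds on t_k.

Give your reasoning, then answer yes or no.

Yes. s_k = k*(-k**2 - 12*k - 47)/(60*(k + 3)*(k + 4)*(k + 5)).

Step 1: r(k) = (k + 3)/(k + 7).
A = k + 3, B = k + 7, C = 1.
Key eq: (k + 3)·f(k+1) = (k + 6)·f(k) + (1).
deg f ≤ 3 (via 1,1,0).
Match coefficients ⇒ f(k) = k*(k**2 + 12*k + 47)/180.
Certificate R = B(k−1)f/C = k*(k + 6)*(k**2 + 12*k + 47)/180 gives s_k = k*(-k**2 - 12*k - 47)/(60*(k + 3)*(k + 4)*(k + 5)).
Verify: -3/(k**4 + 18*k**3 + 119*k**2 + 342*k + 360) matches t_k.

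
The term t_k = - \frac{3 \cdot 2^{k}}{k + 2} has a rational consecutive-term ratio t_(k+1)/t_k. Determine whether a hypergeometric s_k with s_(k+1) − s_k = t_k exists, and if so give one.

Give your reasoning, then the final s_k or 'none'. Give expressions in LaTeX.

none (Gosper's algorithm certifies no s_k)

Step 1: r(k) = 2*(k + 2)/(k + 3).
Gosper form: A/B · C(k+1)/C(k) with A=2*k + 4, B=k + 3, C=1.
Set up (2*k + 4)·f(k+1) − (k + 2)·f(k) − (1) = 0.
d = -1 from the (1,1,0) case.
Bound -1 < 0, so the key equation has no polynomial solution.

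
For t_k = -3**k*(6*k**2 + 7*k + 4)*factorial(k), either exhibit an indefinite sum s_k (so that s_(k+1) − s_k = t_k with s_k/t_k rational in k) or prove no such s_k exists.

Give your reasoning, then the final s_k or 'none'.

s_k = -3**k*(2*k - 1)*factorial(k)

Ratio r(k) = 3*(6*k**3 + 25*k**2 + 36*k + 17)/(6*k**2 + 7*k + 4).
Take A(k)=3*k + 3, B(k)=1, C(k)=k**2 + 7*k/6 + 2/3.
f must satisfy (3*k + 3)·f(k+1) − (1)·f(k) = k**2 + 7*k/6 + 2/3.
From deg A=1, deg B=0, deg C=2: d=1.
Match coefficients ⇒ f(k) = (2*k - 1)/6.
So s_k = (B(k−1)f/C)·t_k = ((2*k - 1)/(6*k**2 + 7*k + 4))·t_k = -3**k*(2*k - 1)*factorial(k).
Verify: -3**k*(6*k**2 + 7*k + 4)*factorial(k) matches t_k.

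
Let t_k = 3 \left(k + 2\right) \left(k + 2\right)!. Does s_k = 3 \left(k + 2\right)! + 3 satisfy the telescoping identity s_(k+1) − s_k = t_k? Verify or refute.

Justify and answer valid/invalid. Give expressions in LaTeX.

s_(k+1) = 3*factorial(k + 3) + 3
s_(k+1) − s_k = 3*(k + 2)*factorial(k + 2)
(s_(k+1) − s_k) − t_k = 0

valid (s_(k+1) − s_k reduces to t_k)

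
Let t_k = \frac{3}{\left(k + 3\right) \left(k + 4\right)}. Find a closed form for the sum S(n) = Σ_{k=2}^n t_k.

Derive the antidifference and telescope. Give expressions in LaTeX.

Step 1: r(k) = (k + 3)/(k + 5).
Take A(k)=k + 3, B(k)=k + 5, C(k)=1.
Need (k + 3)·f(k+1) − (k + 4)·f(k) = 1.
Degrees (1,1,0) ⇒ d ≤ 1.
Match coefficients ⇒ f(k) = k/3.
So s_k = (B(k−1)f/C)·t_k = (k*(k + 4)/3)·t_k = k/(k + 3).
Verify: 3/(k**2 + 7*k + 12) matches t_k.
Telescope: S(n) = s_(n+1) − s_(2) = (n + 1)/(n + 4) − (2/5) = 3*(n - 1)/(5*(n + 4)).

S(n) = \frac{3 \left(n - 1\right)}{5 \left(n + 4\right)}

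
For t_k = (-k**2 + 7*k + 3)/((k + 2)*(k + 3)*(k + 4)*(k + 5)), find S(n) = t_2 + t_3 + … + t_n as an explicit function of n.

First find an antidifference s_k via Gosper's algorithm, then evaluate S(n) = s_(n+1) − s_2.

S(n) = (-n**3 + 108*n**2 + 73*n - 180)/(120*(n**3 + 12*n**2 + 47*n + 60))

Ratio r(k) = (k + 2)*(7*k - (k + 1)**2 + 10)/((k + 6)*(-k**2 + 7*k + 3)).
Gosper form: A/B · C(k+1)/C(k) with A=k + 2, B=k + 6, C=k**2 - 7*k - 3.
Key eq: (k + 2)·f(k+1) = (k + 5)·f(k) + (k**2 - 7*k - 3).
From deg A=1, deg B=1, deg C=2: d=3.
Match coefficients ⇒ f(k) = -k*(k**2 + 33*k + 2)/24.
R(k) = B(k−1)·f(k)/C(k) = -k*(k + 5)*(k**2 + 33*k + 2)/(24*(k**2 - 7*k - 3)); s_k = R·t_k = k*(k**2 + 33*k + 2)/(24*(k + 2)*(k + 3)*(k + 4)).
s_(k+1) − s_k = (-k**2 + 7*k + 3)/(k**4 + 14*k**3 + 71*k**2 + 154*k + 120) = t_k.
Evaluate: s_(n+1) = (n**3 + 36*n**2 + 71*n + 36)/(24*(n**3 + 12*n**2 + 47*n + 60)); subtract s_(2) = 1/20 ⇒ S(n) = (-n**3 + 108*n**2 + 73*n - 180)/(120*(n**3 + 12*n**2 + 47*n + 60)).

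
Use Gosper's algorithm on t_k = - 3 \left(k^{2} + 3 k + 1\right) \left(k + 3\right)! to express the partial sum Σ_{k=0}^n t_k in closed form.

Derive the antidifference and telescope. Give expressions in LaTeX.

r(k) = (k + 4)*(3*k + (k + 1)**2 + 4)/(k**2 + 3*k + 1) after simplifying.
A = k + 4, B = 1, C = k**2 + 3*k + 1.
Need (k + 4)·f(k+1) − (1)·f(k) = k**2 + 3*k + 1.
deg f ≤ 1 (via 1,0,2).
Solving with deg f ≤ 1: f(k) = k - 1.
Get s_k = R·t_k = -3*(k - 1)*factorial(k + 3) with R(k) = B(k−1)f(k)/C(k) = (k - 1)/(k**2 + 3*k + 1).
Check: Δs_k = -3*(k**2 + 3*k + 1)*factorial(k + 3). ✓
Telescope: S(n) = s_(n+1) − s_(0) = -3*n*factorial(n + 4) − (18) = -3*n*factorial(n + 4) - 18.

S(n) = - 3 n \left(n + 4\right)! - 18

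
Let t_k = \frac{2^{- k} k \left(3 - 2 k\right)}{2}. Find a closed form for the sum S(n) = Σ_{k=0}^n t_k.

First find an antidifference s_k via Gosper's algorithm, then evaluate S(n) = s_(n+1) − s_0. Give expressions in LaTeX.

S(n) = \frac{2^{- n} \left(- 6 \cdot 2^{n} + 2 n^{2} + 5 n + 6\right)}{2}

The ratio is (k + 1)*(2*k - 1)/(2*k*(2*k - 3)).
Gosper form: A/B · C(k+1)/C(k) with A=1/2, B=1, C=k**2 - 3*k/2.
Set up (1/2)·f(k+1) − (1)·f(k) − (k**2 - 3*k/2) = 0.
d = 2 from the (0,0,2) case.
Coefficient equations give f(k) = -2*k**2 - k - 3.
So s_k = (B(k−1)f/C)·t_k = (-2*(2*k**2 + k + 3)/(k*(2*k - 3)))·t_k = (2*k**2 + k + 3)/2**k.
s_(k+1) − s_k = k*(3 - 2*k)/(2*2**k) = t_k.
s_(n+1) = 2**(-n - 1)*(2*n**2 + 5*n + 6) and s_(0) = 3, so S(n) = (-6*2**n + 2*n**2 + 5*n + 6)/(2*2**n).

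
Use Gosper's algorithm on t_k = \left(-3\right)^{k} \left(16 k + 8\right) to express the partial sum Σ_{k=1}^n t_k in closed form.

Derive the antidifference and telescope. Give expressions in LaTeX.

Compute t_(k+1)/t_k: get 3*(-2*k - 3)/(2*k + 1).
Normal form (A,B,C) = (-3, 1, k + 1/2).
Need (-3)·f(k+1) − (1)·f(k) = k + 1/2.
deg f ≤ 1 (via 0,0,1).
Match coefficients ⇒ f(k) = -(4*k - 1)/16.
So s_k = (B(k−1)f/C)·t_k = (-(4*k - 1)/(8*(2*k + 1)))·t_k = (-3)**k*(1 - 4*k).
Δs = (-3)**k*(16*k + 8), as required.
Telescope: S(n) = s_(n+1) − s_(1) = 3*(-3)**n*(4*n + 3) − (9) = 12*(-3)**n*n + 9*(-3)**n - 9.

S(n) = 12 \left(-3\right)^{n} n + 9 \left(-3\right)^{n} - 9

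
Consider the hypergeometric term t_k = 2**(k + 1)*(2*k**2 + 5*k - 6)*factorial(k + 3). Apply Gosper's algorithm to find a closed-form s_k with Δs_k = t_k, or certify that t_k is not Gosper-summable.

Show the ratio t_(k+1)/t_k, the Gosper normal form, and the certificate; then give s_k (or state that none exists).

The ratio is 2*(2*k**3 + 17*k**2 + 37*k + 4)/(2*k**2 + 5*k - 6).
Normal form (A,B,C) = (2*k + 8, 1, k**2 + 5*k/2 - 3).
f must satisfy (2*k + 8)·f(k+1) − (1)·f(k) = k**2 + 5*k/2 - 3.
From deg A=1, deg B=0, deg C=2: d=1.
Solving with deg f ≤ 1: f(k) = (k - 2)/2.
Certificate R = B(k−1)f/C = (k - 2)/(2*k**2 + 5*k - 6) gives s_k = 2**(k + 1)*(k - 2)*factorial(k + 3).
Δs = 2**(k + 1)*(2*k**2 + 5*k - 6)*factorial(k + 3), as required.

s_k = 2**(k + 1)*(k - 2)*factorial(k + 3)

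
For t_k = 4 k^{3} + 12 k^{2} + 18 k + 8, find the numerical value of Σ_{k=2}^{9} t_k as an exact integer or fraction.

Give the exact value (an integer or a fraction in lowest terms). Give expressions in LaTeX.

r(k) = (2*k**3 + 12*k**2 + 27*k + 21)/(2*k**3 + 6*k**2 + 9*k + 4) after simplifying.
Factor: A=1; B=1; C=k**3 + 3*k**2 + 9*k/2 + 2.
Set up (1)·f(k+1) − (1)·f(k) − (k**3 + 3*k**2 + 9*k/2 + 2) = 0.
d = 4 from the (0,0,3) case.
Coefficient equations give f(k) = k*(k**3 + 2*k**2 + 4*k + 1)/4.
Then R = B(k−1)f/C = k*(k**3 + 2*k**2 + 4*k + 1)/(2*(2*k**3 + 6*k**2 + 9*k + 4)), so s_k = R(k)·t_k = k*(k**3 + 2*k**2 + 4*k + 1).
Check: Δs_k = 4*k**3 + 12*k**2 + 18*k + 8. ✓
Σ_(k=2)^(9) t_k = s_(10) − s_(2) = 12410 − (50) = 12360.

Σ = 12360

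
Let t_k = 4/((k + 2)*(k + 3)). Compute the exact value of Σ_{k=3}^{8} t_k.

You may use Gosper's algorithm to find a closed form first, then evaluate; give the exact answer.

Σ = 24/55

Compute t_(k+1)/t_k: get (k + 2)/(k + 4).
Take A(k)=k + 2, B(k)=k + 4, C(k)=1.
Need (k + 2)·f(k+1) − (k + 3)·f(k) = 1.
Degrees (1,1,0) ⇒ d ≤ 1.
Coefficient equations give f(k) = k/2.
R(k) = B(k−1)·f(k)/C(k) = k*(k + 3)/2; s_k = R·t_k = 2*k/(k + 2).
Verify: 4/(k**2 + 5*k + 6) matches t_k.
Telescoping: Σ = s_(9) − s_(3) = 18/11 − (6/5) = 24/55.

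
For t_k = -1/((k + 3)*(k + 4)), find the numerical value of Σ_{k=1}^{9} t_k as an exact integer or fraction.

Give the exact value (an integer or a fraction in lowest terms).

Ratio r(k) = (k + 3)/(k + 5).
Factor: A=k + 3; B=k + 5; C=1.
Key eq: (k + 3)·f(k+1) = (k + 4)·f(k) + (1).
Bound: deg f ≤ 1.
A polynomial solution: f(k) = k/3.
Certificate R = B(k−1)f/C = k*(k + 4)/3 gives s_k = -k/(3*k + 9).
Δs = -1/(k**2 + 7*k + 12), as required.
Sum = s_(10) − s_(1); s_(10) = -10/39, s_(1) = -1/12 ⇒ -9/52.

Σ = -9/52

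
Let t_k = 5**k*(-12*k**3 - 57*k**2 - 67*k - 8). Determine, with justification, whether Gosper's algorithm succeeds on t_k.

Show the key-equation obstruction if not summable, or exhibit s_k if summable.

Step 1: r(k) = 5*(12*k**3 + 93*k**2 + 217*k + 144)/(12*k**3 + 57*k**2 + 67*k + 8).
Normal form (A,B,C) = (5, 1, k**3 + 19*k**2/4 + 67*k/12 + 2/3).
Set up (5)·f(k+1) − (1)·f(k) − (k**3 + 19*k**2/4 + 67*k/12 + 2/3) = 0.
Bound: deg f ≤ 3.
Match coefficients ⇒ f(k) = (3*k**3 + 3*k**2 - 2*k - 3)/12.
So s_k = (B(k−1)f/C)·t_k = ((3*k**3 + 3*k**2 - 2*k - 3)/(12*k**3 + 57*k**2 + 67*k + 8))·t_k = 5**k*(-3*k**3 - 3*k**2 + 2*k + 3).
Δs = 5**k*(-12*k**3 - 57*k**2 - 67*k - 8), as required.

Yes. s_k = 5**k*(-3*k**3 - 3*k**2 + 2*k + 3).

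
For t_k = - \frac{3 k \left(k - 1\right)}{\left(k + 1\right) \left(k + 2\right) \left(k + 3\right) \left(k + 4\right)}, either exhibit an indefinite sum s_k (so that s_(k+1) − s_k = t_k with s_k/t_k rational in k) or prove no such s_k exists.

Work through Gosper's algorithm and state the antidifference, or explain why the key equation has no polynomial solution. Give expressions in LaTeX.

s_k = - \frac{k \left(k^{2} - 3 k + 2\right)}{3 \left(k + 1\right) \left(k + 2\right) \left(k + 3\right)}

The ratio is (k + 1)**2/((k - 1)*(k + 5)).
Gosper form: A/B · C(k+1)/C(k) with A=k + 1, B=k + 5, C=k**2 - k.
f must satisfy (k + 1)·f(k+1) − (k + 4)·f(k) = k**2 - k.
From deg A=1, deg B=1, deg C=2: d=3.
Solving with deg f ≤ 3: f(k) = k*(k - 2)*(k - 1)/9.
So s_k = (B(k−1)f/C)·t_k = ((k - 2)*(k + 4)/9)·t_k = -k*(k**2 - 3*k + 2)/(3*(k + 1)*(k + 2)*(k + 3)).
s_(k+1) − s_k = 3*k*(1 - k)/(k**4 + 10*k**3 + 35*k**2 + 50*k + 24) = t_k.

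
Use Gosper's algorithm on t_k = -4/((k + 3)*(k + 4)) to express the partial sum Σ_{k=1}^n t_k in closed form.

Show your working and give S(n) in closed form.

Ratio r(k) = (k + 3)/(k + 5).
Normal form (A,B,C) = (k + 3, k + 5, 1).
Solve (k + 3)·f(k+1) − (k + 4)·f(k) = 1.
d = 1 from the (1,1,0) case.
Solving with deg f ≤ 1: f(k) = k/3.
Then R = B(k−1)f/C = k*(k + 4)/3, so s_k = R(k)·t_k = -4*k/(3*k + 9).
Check: Δs_k = -4/(k**2 + 7*k + 12). ✓
Telescope: S(n) = s_(n+1) − s_(1) = 4*(-n - 1)/(3*(n + 4)) − (-1/3) = -n/(n + 4).

S(n) = -n/(n + 4)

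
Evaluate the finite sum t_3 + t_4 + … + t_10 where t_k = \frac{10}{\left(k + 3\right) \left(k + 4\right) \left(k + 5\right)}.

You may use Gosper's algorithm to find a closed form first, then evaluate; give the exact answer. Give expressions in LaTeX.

Σ = 2/21

Step 1: r(k) = (k + 3)/(k + 6).
Factor: A=k + 3; B=k + 6; C=1.
Key eq: (k + 3)·f(k+1) = (k + 5)·f(k) + (1).
deg f ≤ 2 (via 1,1,0).
Solving with deg f ≤ 2: f(k) = k*(k + 7)/24.
So s_k = (B(k−1)f/C)·t_k = (k*(k + 5)*(k + 7)/24)·t_k = 5*k*(k + 7)/(12*(k + 3)*(k + 4)).
Check: Δs_k = 10/(k**3 + 12*k**2 + 47*k + 60). ✓
Evaluate s at k=11 and k=3: 11/28 and 25/84; difference 2/21.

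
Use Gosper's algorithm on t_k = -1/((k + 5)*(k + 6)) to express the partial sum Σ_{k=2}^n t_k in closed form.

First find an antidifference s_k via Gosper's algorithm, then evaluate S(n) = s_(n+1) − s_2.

S(n) = (1 - n)/(7*(n + 6))

The ratio is (k + 5)/(k + 7).
A = k + 5, B = k + 7, C = 1.
Need (k + 5)·f(k+1) − (k + 6)·f(k) = 1.
Degrees (1,1,0) ⇒ d ≤ 1.
Solve for f: f(k) = k/5 (degree 1 ≤ 1).
So s_k = (B(k−1)f/C)·t_k = (k*(k + 6)/5)·t_k = -k/(5*k + 25).
s_(k+1) − s_k = -1/(k**2 + 11*k + 30) = t_k.
s_(n+1) = (-n - 1)/(5*(n + 6)) and s_(2) = -2/35, so S(n) = (1 - n)/(7*(n + 6)).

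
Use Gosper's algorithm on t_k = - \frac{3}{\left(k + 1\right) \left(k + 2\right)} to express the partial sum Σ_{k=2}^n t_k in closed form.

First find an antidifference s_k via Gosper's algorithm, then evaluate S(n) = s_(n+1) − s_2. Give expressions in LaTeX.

Ratio r(k) = (k + 1)/(k + 3).
Normal form (A,B,C) = (k + 1, k + 3, 1).
Key eq: (k + 1)·f(k+1) = (k + 2)·f(k) + (1).
Degrees (1,1,0) ⇒ d ≤ 1.
Solve for f: f(k) = k (degree 1 ≤ 1).
So s_k = (B(k−1)f/C)·t_k = (k*(k + 2))·t_k = -3*k/(k + 1).
Check: Δs_k = -3/(k**2 + 3*k + 2). ✓
s_(n+1) = 3*(-n - 1)/(n + 2) and s_(2) = -2, so S(n) = (1 - n)/(n + 2).

S(n) = \frac{1 - n}{n + 2}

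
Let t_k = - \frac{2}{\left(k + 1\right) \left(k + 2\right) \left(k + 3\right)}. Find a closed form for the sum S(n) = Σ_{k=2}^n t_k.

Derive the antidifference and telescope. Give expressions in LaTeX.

S(n) = \frac{- n^{2} - 5 n + 6}{12 \left(n^{2} + 5 n + 6\right)}

r(k) = (k + 1)/(k + 4) after simplifying.
Gosper form: A/B · C(k+1)/C(k) with A=k + 1, B=k + 4, C=1.
Solve (k + 1)·f(k+1) − (k + 3)·f(k) = 1.
Bound: deg f ≤ 2.
Solve for f: f(k) = k*(k + 3)/4 (degree 2 ≤ 2).
Get s_k = R·t_k = k*(-k - 3)/(2*(k + 1)*(k + 2)) with R(k) = B(k−1)f(k)/C(k) = k*(k + 3)**2/4.
Δs = -2/(k**3 + 6*k**2 + 11*k + 6), as required.
Σ_(k=2)^n t_k = s_(n+1) − s_(2) = ((-n**2 - 5*n - 4)/(2*(n**2 + 5*n + 6))) − (-5/12), i.e. (-n**2 - 5*n + 6)/(12*(n**2 + 5*n + 6)).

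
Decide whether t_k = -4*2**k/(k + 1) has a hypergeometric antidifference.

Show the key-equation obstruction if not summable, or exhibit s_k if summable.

r(k) = 2*(k + 1)/(k + 2) after simplifying.
Normal form (A,B,C) = (2*k + 2, k + 2, 1).
Solve (2*k + 2)·f(k+1) − (k + 1)·f(k) = 1.
deg f ≤ -1 (via 1,1,0).
Bound -1 < 0, so the key equation has no polynomial solution.

No. Not Gosper-summable.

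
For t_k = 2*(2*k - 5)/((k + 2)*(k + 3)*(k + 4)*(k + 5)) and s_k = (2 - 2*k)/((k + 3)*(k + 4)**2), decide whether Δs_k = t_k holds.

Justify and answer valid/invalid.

Invalid: residual 4*(-3*k**2 - 7*k + 25)/(k**6 + 23*k**5 + 217*k**4 + 1073*k**3 + 2926*k**2 + 4160*k + 2400) ≠ 0.

s_(k+1) = -2*k/((k + 4)*(k + 5)**2)
s_(k+1) − s_k = 2*(-k*(k + 3)*(k + 4) + (k - 1)*(k + 5)**2)/((k + 3)*(k + 4)**2*(k + 5)**2)
(s_(k+1) − s_k) − t_k = 4*(-3*k**2 - 7*k + 25)/(k**6 + 23*k**5 + 217*k**4 + 1073*k**3 + 2926*k**2 + 4160*k + 2400)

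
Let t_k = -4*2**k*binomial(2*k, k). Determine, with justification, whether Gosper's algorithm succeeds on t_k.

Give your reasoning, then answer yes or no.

t_(k+1)/t_k = 4*(2*k + 1)/(k + 1).
Normal form (A,B,C) = (8*k + 4, k + 1, 1).
Set up (8*k + 4)·f(k+1) − (k)·f(k) − (1) = 0.
d = -1 from the (1,1,0) case.
Negative degree bound (-1): no f exists, t_k not Gosper-summable.

No. Not Gosper-summable.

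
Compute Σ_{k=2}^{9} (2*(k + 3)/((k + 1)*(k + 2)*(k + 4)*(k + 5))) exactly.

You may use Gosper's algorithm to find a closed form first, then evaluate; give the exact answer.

Step 1: r(k) = (k + 1)*(k + 4)**2/((k + 3)**2*(k + 6)).
A = k + 1, B = k + 6, C = k**2 + 6*k + 9.
Key eq: (k + 1)·f(k+1) = (k + 5)·f(k) + (k**2 + 6*k + 9).
Degrees (1,1,2) ⇒ d ≤ 4.
Solve for f: f(k) = k*(k + 2)*(k + 3)*(k + 5)/8 (degree 4 ≤ 4).
R(k) = B(k−1)·f(k)/C(k) = k*(k + 2)*(k + 5)**2/(8*(k + 3)); s_k = R·t_k = k*(k + 5)/(4*(k**2 + 5*k + 4)).
Check: Δs_k = 2*(k + 3)/(k**4 + 12*k**3 + 49*k**2 + 78*k + 40). ✓
Telescoping: Σ = s_(10) − s_(2) = 75/308 − (7/36) = 34/693.

Σ = 34/693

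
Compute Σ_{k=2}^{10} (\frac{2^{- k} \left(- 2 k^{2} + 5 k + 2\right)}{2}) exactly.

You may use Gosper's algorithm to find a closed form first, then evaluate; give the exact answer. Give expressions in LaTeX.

Compute t_(k+1)/t_k: get (2*k**2 - k - 5)/(2*(2*k**2 - 5*k - 2)).
Factor: A=1/2; B=1; C=k**2 - 5*k/2 - 1.
Solve (1/2)·f(k+1) − (1)·f(k) = k**2 - 5*k/2 - 1.
deg f ≤ 2 (via 0,0,2).
Solving with deg f ≤ 2: f(k) = -(k - 1)*(2*k + 1).
Get s_k = R·t_k = (2*k**2 - k - 1)/2**k with R(k) = B(k−1)f(k)/C(k) = -2*(k - 1)*(2*k + 1)/(2*k**2 - 5*k - 2).
Verify: (-2*k**2 + 5*k + 2)/(2*2**k) matches t_k.
Sum = s_(11) − s_(2); s_(11) = 115/1024, s_(2) = 5/4 ⇒ -1165/1024.

Σ = -1165/1024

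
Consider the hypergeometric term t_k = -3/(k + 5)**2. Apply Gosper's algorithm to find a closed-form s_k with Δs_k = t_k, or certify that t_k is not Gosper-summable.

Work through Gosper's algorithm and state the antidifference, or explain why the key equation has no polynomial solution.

none (Gosper's algorithm certifies no s_k)

Step 1: r(k) = (k + 5)**2/(k + 6)**2.
Factor: A=k**2 + 10*k + 25; B=k**2 + 12*k + 36; C=1.
Need (k**2 + 10*k + 25)·f(k+1) − (k**2 + 10*k + 25)·f(k) = 1.
d = 0 from the (2,2,0) case.
f = c0 ⇒ A·f(k+1) − B(k−1)·f(k) − C = -1. The system {-1 = 0} is inconsistent; no antidifference.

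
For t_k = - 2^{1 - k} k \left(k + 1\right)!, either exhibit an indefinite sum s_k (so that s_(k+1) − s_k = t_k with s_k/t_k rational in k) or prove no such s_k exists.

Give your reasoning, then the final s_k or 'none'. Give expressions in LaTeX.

Step 1: r(k) = (k + 1)*(k + 2)/(2*k).
Factor: A=k/2 + 1; B=1; C=k.
f must satisfy (k/2 + 1)·f(k+1) − (1)·f(k) = k.
From deg A=1, deg B=0, deg C=1: d=0.
Solve for f: f(k) = 2 (degree 0 ≤ 0).
Get s_k = R·t_k = -2**(2 - k)*factorial(k + 1) with R(k) = B(k−1)f(k)/C(k) = 2/k.
s_(k+1) − s_k = -2**(1 - k)*k*factorial(k + 1) = t_k.

s_k = - 2^{2 - k} \left(k + 1\right)!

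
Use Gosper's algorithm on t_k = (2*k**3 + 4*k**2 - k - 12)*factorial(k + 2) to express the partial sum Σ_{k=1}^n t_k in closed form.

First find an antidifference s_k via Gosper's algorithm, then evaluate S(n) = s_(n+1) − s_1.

Step 1: r(k) = (2*k**4 + 16*k**3 + 43*k**2 + 32*k - 21)/(2*k**3 + 4*k**2 - k - 12).
Take A(k)=k + 3, B(k)=1, C(k)=k**3 + 2*k**2 - k/2 - 6.
Need (k + 3)·f(k+1) − (1)·f(k) = k**3 + 2*k**2 - k/2 - 6.
Degrees (1,0,3) ⇒ d ≤ 2.
Solve for f: f(k) = (2*k**2 - 4*k - 3)/2 (degree 2 ≤ 2).
So s_k = (B(k−1)f/C)·t_k = ((2*k**2 - 4*k - 3)/(2*k**3 + 4*k**2 - k - 12))·t_k = (2*k**2 - 4*k - 3)*factorial(k + 2).
Δs = (2*k**3 + 4*k**2 - k - 12)*factorial(k + 2), as required.
Evaluate: s_(n+1) = (2*n**2 - 5)*factorial(n + 3); subtract s_(1) = -30 ⇒ S(n) = 2*n**2*factorial(n + 3) - 5*factorial(n + 3) + 30.

S(n) = 2*n**2*factorial(n + 3) - 5*factorial(n + 3) + 30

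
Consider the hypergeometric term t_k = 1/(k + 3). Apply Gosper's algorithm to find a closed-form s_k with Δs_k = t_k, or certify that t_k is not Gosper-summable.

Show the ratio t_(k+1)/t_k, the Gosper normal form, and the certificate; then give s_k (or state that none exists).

Step 1: r(k) = (k + 3)/(k + 4).
Normal form (A,B,C) = (k + 3, k + 4, 1).
Solve (k + 3)·f(k+1) − (k + 3)·f(k) = 1.
Degrees (1,1,0) ⇒ d ≤ 0.
Write f(k) = c0. Then LHS − RHS = -1, requiring -1 = 0: contradictory. No certificate.

no hypergeometric antidifference exists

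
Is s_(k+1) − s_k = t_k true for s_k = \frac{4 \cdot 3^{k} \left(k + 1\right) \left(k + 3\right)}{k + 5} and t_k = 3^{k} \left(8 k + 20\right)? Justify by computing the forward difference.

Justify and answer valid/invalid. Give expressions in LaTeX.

s_(k+1) = 12*3**k*(k + 2)*(k + 4)/(k + 6)
s_(k+1) − s_k = 3**k*(8*k**3 + 92*k**2 + 348*k + 408)/(k**2 + 11*k + 30)
(s_(k+1) − s_k) − t_k = 16*3**k*(-k**2 - 7*k - 12)/(k**2 + 11*k + 30)

Invalid: residual \frac{16 \cdot 3^{k} \left(- k^{2} - 7 k - 12\right)}{k^{2} + 11 k + 30} ≠ 0.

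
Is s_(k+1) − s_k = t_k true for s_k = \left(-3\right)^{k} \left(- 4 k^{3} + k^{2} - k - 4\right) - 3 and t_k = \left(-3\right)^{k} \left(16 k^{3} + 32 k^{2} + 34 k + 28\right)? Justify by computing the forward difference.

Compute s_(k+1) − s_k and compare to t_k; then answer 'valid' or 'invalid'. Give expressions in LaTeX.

s_(k+1) = 3*(-3)**k*(k + 4*(k + 1)**3 - (k + 1)**2 + 5) - 3
s_(k+1) − s_k = (-3)**k*(16*k**3 + 32*k**2 + 34*k + 28)
(s_(k+1) − s_k) − t_k = 0

valid (s_(k+1) − s_k reduces to t_k)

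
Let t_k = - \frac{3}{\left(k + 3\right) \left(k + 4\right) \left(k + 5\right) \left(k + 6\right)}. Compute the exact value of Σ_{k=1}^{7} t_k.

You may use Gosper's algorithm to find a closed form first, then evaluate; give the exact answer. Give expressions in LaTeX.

Σ = -133/17160

Compute t_(k+1)/t_k: get (k + 3)/(k + 7).
Factor: A=k + 3; B=k + 7; C=1.
Solve (k + 3)·f(k+1) − (k + 6)·f(k) = 1.
Degrees (1,1,0) ⇒ d ≤ 3.
Solving with deg f ≤ 3: f(k) = k*(k**2 + 12*k + 47)/180.
R(k) = B(k−1)·f(k)/C(k) = k*(k + 6)*(k**2 + 12*k + 47)/180; s_k = R·t_k = k*(-k**2 - 12*k - 47)/(60*(k + 3)*(k + 4)*(k + 5)).
s_(k+1) − s_k = -3/(k**4 + 18*k**3 + 119*k**2 + 342*k + 360) = t_k.
Evaluate s at k=8 and k=1: -23/1430 and -1/120; difference -133/17160.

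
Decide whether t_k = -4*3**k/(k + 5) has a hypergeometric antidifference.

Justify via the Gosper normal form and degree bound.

r(k) = 3*(k + 5)/(k + 6) after simplifying.
Take A(k)=3*k + 15, B(k)=k + 6, C(k)=1.
Solve (3*k + 15)·f(k+1) − (k + 5)·f(k) = 1.
deg f ≤ -1 (via 1,1,0).
d = -1 < 0 ⇒ no nonzero polynomial f; not summable.

No — t_k has no hypergeometric antidifference.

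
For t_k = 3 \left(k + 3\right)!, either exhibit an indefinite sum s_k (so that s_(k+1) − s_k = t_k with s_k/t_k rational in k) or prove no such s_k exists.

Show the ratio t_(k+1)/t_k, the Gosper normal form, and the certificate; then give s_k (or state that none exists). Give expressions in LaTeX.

Ratio r(k) = k + 4.
So A=k + 4 and B=1, with C=1.
Solve (k + 4)·f(k+1) − (1)·f(k) = 1.
From deg A=1, deg B=0, deg C=0: d=-1.
d = -1 < 0 ⇒ no nonzero polynomial f; not summable.

none (Gosper's algorithm certifies no s_k)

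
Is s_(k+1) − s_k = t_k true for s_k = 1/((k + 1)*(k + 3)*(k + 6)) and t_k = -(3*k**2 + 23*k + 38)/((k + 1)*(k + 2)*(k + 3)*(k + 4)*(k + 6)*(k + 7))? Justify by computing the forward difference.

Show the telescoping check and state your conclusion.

Valid: the claim telescopes to t_k.

s_(k+1) = 1/((k + 2)*(k + 4)*(k + 7))
s_(k+1) − s_k = 1/((k + 2)*(k + 4)*(k + 7)) - 1/((k + 1)*(k + 3)*(k + 6))
(s_(k+1) − s_k) − t_k = 0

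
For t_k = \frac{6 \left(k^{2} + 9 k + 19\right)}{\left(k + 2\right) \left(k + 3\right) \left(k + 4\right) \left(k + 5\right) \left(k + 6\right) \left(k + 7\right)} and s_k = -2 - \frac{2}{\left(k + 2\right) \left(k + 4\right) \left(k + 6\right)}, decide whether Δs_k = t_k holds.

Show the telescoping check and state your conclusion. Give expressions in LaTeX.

s_(k+1) = -2 - 2/((k + 3)*(k + 5)*(k + 7))
s_(k+1) − s_k = 6*(k**2 + 9*k + 19)/(k**6 + 27*k**5 + 295*k**4 + 1665*k**3 + 5104*k**2 + 8028*k + 5040)
(s_(k+1) − s_k) − t_k = 0

Valid: the claim telescopes to t_k.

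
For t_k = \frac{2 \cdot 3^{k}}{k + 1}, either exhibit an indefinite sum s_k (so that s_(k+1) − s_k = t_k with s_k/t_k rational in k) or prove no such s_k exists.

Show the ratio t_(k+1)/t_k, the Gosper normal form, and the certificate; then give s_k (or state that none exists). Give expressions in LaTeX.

Ratio r(k) = 3*(k + 1)/(k + 2).
Normal form (A,B,C) = (3*k + 3, k + 2, 1).
Set up (3*k + 3)·f(k+1) − (k + 1)·f(k) − (1) = 0.
d = -1 from the (1,1,0) case.
Negative degree bound (-1): no f exists, t_k not Gosper-summable.

none — t_k is not Gosper-summable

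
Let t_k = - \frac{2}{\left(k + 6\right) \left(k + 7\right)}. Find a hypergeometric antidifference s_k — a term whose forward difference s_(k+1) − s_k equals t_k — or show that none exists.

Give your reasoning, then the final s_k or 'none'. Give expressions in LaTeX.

The ratio is (k + 6)/(k + 8).
Factor: A=k + 6; B=k + 8; C=1.
Solve (k + 6)·f(k+1) − (k + 7)·f(k) = 1.
d = 1 from the (1,1,0) case.
Coefficient equations give f(k) = k/6.
So s_k = (B(k−1)f/C)·t_k = (k*(k + 7)/6)·t_k = -k/(3*k + 18).
Verify: -2/(k**2 + 13*k + 42) matches t_k.

s_k = - \frac{k}{3 k + 18}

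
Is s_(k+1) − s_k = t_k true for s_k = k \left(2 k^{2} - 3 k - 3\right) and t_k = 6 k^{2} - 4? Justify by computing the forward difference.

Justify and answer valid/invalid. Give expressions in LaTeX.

Valid: the claim telescopes to t_k.

s_(k+1) = 2*k**3 + 3*k**2 - 3*k - 4
s_(k+1) − s_k = 6*k**2 - 4
(s_(k+1) − s_k) − t_k = 0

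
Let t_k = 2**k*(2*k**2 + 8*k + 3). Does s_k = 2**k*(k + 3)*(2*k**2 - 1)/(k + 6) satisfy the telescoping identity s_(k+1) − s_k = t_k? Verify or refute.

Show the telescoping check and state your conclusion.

s_(k+1) = 2**(k + 1)*(k + 4)*(2*(k + 1)**2 - 1)/(k + 7)
s_(k+1) − s_k = 2**k*(2*k**4 + 28*k**3 + 137*k**2 + 222*k + 69)/(k**2 + 13*k + 42)
(s_(k+1) − s_k) − t_k = 2**k*(-6*k**3 - 54*k**2 - 153*k - 57)/(k**2 + 13*k + 42)

Invalid: residual 2**k*(-6*k**3 - 54*k**2 - 153*k - 57)/(k**2 + 13*k + 42) ≠ 0.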